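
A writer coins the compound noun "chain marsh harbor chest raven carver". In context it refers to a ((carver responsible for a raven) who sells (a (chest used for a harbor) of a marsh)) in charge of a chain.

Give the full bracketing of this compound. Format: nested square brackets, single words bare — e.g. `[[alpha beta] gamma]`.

[chain [[marsh [harbor chest]] [raven carver]]]

Whole compound: head "carver" (specifically "marsh harbor chest raven carver"), modifier "chain".
Within "marsh harbor chest raven carver", the head is "carver" (specifically "raven carver") and the modifier is "marsh harbor chest".
Within "marsh harbor chest", the head is "chest" (specifically "harbor chest") and the modifier is "marsh".
Within "harbor chest", the head is "chest" and the modifier is "harbor".
Within "raven carver", the head is "carver" and the modifier is "raven".
Assembled: [chain [[marsh [harbor chest]] [raven carver]]].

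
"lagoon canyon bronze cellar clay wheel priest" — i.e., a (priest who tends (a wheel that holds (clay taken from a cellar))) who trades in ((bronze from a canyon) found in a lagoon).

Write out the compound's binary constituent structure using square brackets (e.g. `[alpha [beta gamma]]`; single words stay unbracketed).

[[lagoon [canyon bronze]] [[[cellar clay] wheel] priest]]

Whole compound: head "priest" (specifically "cellar clay wheel priest"), modifier "lagoon canyon bronze".
"lagoon canyon bronze" → head "bronze" (specifically "canyon bronze"), modifier "lagoon".
"canyon bronze" → head "bronze", modifier "canyon".
"cellar clay wheel priest" → head "priest", modifier "cellar clay wheel".
"cellar clay wheel" → head "wheel", modifier "cellar clay".
"cellar clay" → head "clay", modifier "cellar".
Putting it together: [[lagoon [canyon bronze]] [[[cellar clay] wheel] priest]].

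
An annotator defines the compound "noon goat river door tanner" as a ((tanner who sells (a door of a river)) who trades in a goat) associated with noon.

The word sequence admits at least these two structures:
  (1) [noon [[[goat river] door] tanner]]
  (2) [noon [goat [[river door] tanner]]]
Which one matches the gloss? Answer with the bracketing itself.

[noon [goat [[river door] tanner]]]

The paraphrase's head is the "tanner" part ("goat river door tanner"); its modifier is "noon".
That top-level split, carried through the inner groups, gives [noon [goat [[river door] tanner]]].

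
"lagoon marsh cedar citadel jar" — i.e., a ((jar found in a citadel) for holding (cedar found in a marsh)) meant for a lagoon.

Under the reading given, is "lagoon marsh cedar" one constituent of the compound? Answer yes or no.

The top-level split is [lagoon] [marsh cedar citadel jar]; the full structure is [lagoon [[marsh cedar] [citadel jar]]].
"lagoon marsh cedar" straddles a constituent boundary, so it is not a single unit.

no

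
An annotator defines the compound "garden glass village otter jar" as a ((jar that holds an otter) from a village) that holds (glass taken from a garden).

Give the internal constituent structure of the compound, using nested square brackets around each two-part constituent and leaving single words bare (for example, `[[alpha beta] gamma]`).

[[garden glass] [village [otter jar]]]

The outermost head in the paraphrase is "jar" (specifically "village otter jar"), modified by "garden glass".
Within "garden glass", the head is "glass" and the modifier is "garden".
Within "village otter jar", the head is "jar" (specifically "otter jar") and the modifier is "village".
Within "otter jar", the head is "jar" and the modifier is "otter".
Assembled: [[garden glass] [village [otter jar]]].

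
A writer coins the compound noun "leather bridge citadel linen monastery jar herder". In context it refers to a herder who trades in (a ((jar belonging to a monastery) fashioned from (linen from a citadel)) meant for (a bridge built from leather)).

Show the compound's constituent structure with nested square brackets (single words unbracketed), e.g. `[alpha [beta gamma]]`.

[[[leather bridge] [[citadel linen] [monastery jar]]] herder]

At the top level: head "herder"; modifier "leather bridge citadel linen monastery jar".
Within "leather bridge citadel linen monastery jar", the head is "jar" (specifically "citadel linen monastery jar") and the modifier is "leather bridge".
Within "leather bridge", the head is "bridge" and the modifier is "leather".
Within "citadel linen monastery jar", the head is "jar" (specifically "monastery jar") and the modifier is "citadel linen".
Within "citadel linen", the head is "linen" and the modifier is "citadel".
Within "monastery jar", the head is "jar" and the modifier is "monastery".
So the structure is [[[leather bridge] [[citadel linen] [monastery jar]]] herder].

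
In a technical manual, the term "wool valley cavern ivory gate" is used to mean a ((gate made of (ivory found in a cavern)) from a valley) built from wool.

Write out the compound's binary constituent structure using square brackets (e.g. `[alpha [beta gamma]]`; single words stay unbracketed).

[wool [valley [[cavern ivory] gate]]]

Overall it is a kind of gate (specifically "valley cavern ivory gate"); the modifier is "wool".
Within "valley cavern ivory gate", the head is "gate" (specifically "cavern ivory gate") and the modifier is "valley".
Within "cavern ivory gate", the head is "gate" and the modifier is "cavern ivory".
Within "cavern ivory", the head is "ivory" and the modifier is "cavern".
Putting it together: [wool [valley [[cavern ivory] gate]]].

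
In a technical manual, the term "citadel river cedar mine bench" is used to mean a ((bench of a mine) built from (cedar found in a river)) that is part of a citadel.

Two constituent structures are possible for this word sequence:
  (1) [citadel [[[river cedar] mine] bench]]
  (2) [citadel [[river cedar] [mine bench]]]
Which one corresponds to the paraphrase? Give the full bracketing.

The paraphrase's head is the "bench" part ("river cedar mine bench"); its modifier is "citadel".
That top-level split, carried through the inner groups, gives [citadel [[river cedar] [mine bench]]].

[citadel [[river cedar] [mine bench]]]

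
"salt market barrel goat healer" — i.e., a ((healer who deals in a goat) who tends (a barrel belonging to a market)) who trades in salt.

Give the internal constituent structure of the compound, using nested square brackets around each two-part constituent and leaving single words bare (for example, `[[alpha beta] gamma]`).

[salt [[market barrel] [goat healer]]]

Whole compound: head "healer" (specifically "market barrel goat healer"), modifier "salt".
Within "market barrel goat healer", the head is "healer" (specifically "goat healer") and the modifier is "market barrel".
Within "market barrel", the head is "barrel" and the modifier is "market".
Within "goat healer", the head is "healer" and the modifier is "goat".
Putting it together: [salt [[market barrel] [goat healer]]].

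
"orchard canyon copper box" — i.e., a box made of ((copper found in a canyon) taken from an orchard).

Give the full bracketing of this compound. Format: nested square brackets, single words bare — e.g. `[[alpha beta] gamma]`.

Overall it is a kind of box; the modifier is "orchard canyon copper".
Within "orchard canyon copper", the head is "copper" (specifically "canyon copper") and the modifier is "orchard".
Within "canyon copper", the head is "copper" and the modifier is "canyon".
So the structure is [[orchard [canyon copper]] box].

[[orchard [canyon copper]] box]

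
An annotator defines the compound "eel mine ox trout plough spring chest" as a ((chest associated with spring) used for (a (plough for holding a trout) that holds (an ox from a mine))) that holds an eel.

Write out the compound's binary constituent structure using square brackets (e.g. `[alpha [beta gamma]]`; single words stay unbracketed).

[eel [[[mine ox] [trout plough]] [spring chest]]]

The outermost head in the paraphrase is "chest" (specifically "mine ox trout plough spring chest"), modified by "eel".
Within "mine ox trout plough spring chest", the head is "chest" (specifically "spring chest") and the modifier is "mine ox trout plough".
Within "mine ox trout plough", the head is "plough" (specifically "trout plough") and the modifier is "mine ox".
Within "mine ox", the head is "ox" and the modifier is "mine".
Within "trout plough", the head is "plough" and the modifier is "trout".
Within "spring chest", the head is "chest" and the modifier is "spring".
Assembled: [eel [[[mine ox] [trout plough]] [spring chest]]].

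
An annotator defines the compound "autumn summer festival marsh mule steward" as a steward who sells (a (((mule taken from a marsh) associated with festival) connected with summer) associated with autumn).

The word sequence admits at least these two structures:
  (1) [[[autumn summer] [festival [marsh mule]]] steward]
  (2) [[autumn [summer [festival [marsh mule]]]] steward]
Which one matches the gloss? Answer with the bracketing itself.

[[autumn [summer [festival [marsh mule]]]] steward]

The paraphrase's head is the "steward" part ("steward"); its modifier is "autumn summer festival marsh mule".
That top-level split, carried through the inner groups, gives [[autumn [summer [festival [marsh mule]]]] steward].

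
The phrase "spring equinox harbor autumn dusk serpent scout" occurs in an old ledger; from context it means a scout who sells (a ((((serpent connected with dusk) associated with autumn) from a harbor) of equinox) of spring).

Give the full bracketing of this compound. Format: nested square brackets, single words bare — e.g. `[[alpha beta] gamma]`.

The outermost head in the paraphrase is "scout", modified by "spring equinox harbor autumn dusk serpent".
Inside "spring equinox harbor autumn dusk serpent": head "serpent" (specifically "equinox harbor autumn dusk serpent"), modifier "spring".
Inside "equinox harbor autumn dusk serpent": head "serpent" (specifically "harbor autumn dusk serpent"), modifier "equinox".
Inside "harbor autumn dusk serpent": head "serpent" (specifically "autumn dusk serpent"), modifier "harbor".
Inside "autumn dusk serpent": head "serpent" (specifically "dusk serpent"), modifier "autumn".
Inside "dusk serpent": head "serpent", modifier "dusk".
Assembled: [[spring [equinox [harbor [autumn [dusk serpent]]]]] scout].

[[spring [equinox [harbor [autumn [dusk serpent]]]]] scout]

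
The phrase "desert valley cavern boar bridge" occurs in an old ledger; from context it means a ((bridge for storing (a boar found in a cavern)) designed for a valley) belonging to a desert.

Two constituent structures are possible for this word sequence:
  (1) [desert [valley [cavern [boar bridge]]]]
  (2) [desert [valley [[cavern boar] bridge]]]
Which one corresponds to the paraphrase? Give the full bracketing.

[desert [valley [[cavern boar] bridge]]]

The paraphrase's head is the "bridge" part ("valley cavern boar bridge"); its modifier is "desert".
That top-level split, carried through the inner groups, gives [desert [valley [[cavern boar] bridge]]].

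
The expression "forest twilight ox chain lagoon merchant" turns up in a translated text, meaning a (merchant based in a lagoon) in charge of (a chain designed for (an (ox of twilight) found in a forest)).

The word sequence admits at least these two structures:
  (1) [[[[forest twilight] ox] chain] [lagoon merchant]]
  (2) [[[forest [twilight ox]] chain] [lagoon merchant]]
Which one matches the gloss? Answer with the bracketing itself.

The paraphrase's head is the "merchant" part ("lagoon merchant"); its modifier is "forest twilight ox chain".
That top-level split, carried through the inner groups, gives [[[forest [twilight ox]] chain] [lagoon merchant]].

[[[forest [twilight ox]] chain] [lagoon merchant]]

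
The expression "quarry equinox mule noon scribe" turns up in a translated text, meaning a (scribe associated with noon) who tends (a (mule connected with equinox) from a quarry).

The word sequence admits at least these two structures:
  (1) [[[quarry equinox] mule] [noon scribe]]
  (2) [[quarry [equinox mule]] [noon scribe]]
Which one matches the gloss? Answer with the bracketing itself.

The paraphrase's head is the "scribe" part ("noon scribe"); its modifier is "quarry equinox mule".
That top-level split, carried through the inner groups, gives [[quarry [equinox mule]] [noon scribe]].

[[quarry [equinox mule]] [noon scribe]]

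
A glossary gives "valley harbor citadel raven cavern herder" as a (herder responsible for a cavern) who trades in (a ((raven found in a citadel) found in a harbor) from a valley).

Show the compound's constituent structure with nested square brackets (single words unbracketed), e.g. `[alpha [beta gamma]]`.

Whole compound: head "herder" (specifically "cavern herder"), modifier "valley harbor citadel raven".
Inside "valley harbor citadel raven": head "raven" (specifically "harbor citadel raven"), modifier "valley".
Inside "harbor citadel raven": head "raven" (specifically "citadel raven"), modifier "harbor".
Inside "citadel raven": head "raven", modifier "citadel".
Inside "cavern herder": head "herder", modifier "cavern".
So the structure is [[valley [harbor [citadel raven]]] [cavern herder]].

[[valley [harbor [citadel raven]]] [cavern herder]]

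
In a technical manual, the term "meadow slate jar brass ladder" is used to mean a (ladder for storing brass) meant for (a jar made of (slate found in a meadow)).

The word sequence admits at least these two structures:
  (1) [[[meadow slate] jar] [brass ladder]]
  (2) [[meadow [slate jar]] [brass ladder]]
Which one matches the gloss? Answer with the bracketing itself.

The paraphrase's head is the "ladder" part ("brass ladder"); its modifier is "meadow slate jar".
That top-level split, carried through the inner groups, gives [[[meadow slate] jar] [brass ladder]].

[[[meadow slate] jar] [brass ladder]]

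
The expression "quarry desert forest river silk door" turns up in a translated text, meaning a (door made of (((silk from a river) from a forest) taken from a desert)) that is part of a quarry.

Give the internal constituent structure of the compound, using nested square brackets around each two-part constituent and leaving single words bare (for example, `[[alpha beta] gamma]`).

Whole compound: head "door" (specifically "desert forest river silk door"), modifier "quarry".
"desert forest river silk door" → head "door", modifier "desert forest river silk".
"desert forest river silk" → head "silk" (specifically "forest river silk"), modifier "desert".
"forest river silk" → head "silk" (specifically "river silk"), modifier "forest".
"river silk" → head "silk", modifier "river".
So the structure is [quarry [[desert [forest [river silk]]] door]].

[quarry [[desert [forest [river silk]]] door]]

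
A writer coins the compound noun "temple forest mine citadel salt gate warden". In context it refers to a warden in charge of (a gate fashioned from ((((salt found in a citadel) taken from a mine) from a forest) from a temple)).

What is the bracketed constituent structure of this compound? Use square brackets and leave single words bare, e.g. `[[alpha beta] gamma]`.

Whole compound: head "warden", modifier "temple forest mine citadel salt gate".
"temple forest mine citadel salt gate" → head "gate", modifier "temple forest mine citadel salt".
"temple forest mine citadel salt" → head "salt" (specifically "forest mine citadel salt"), modifier "temple".
"forest mine citadel salt" → head "salt" (specifically "mine citadel salt"), modifier "forest".
"mine citadel salt" → head "salt" (specifically "citadel salt"), modifier "mine".
"citadel salt" → head "salt", modifier "citadel".
Assembled: [[[temple [forest [mine [citadel salt]]]] gate] warden].

[[[temple [forest [mine [citadel salt]]]] gate] warden]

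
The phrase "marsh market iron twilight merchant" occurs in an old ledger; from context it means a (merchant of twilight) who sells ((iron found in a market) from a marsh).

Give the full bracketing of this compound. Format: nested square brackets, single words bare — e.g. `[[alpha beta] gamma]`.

Whole compound: head "merchant" (specifically "twilight merchant"), modifier "marsh market iron".
"marsh market iron" → head "iron" (specifically "market iron"), modifier "marsh".
"market iron" → head "iron", modifier "market".
"twilight merchant" → head "merchant", modifier "twilight".
So the structure is [[marsh [market iron]] [twilight merchant]].

[[marsh [market iron]] [twilight merchant]]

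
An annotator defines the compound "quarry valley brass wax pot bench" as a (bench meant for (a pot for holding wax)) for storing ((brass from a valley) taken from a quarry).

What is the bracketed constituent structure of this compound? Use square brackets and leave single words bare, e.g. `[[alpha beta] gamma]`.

[[quarry [valley brass]] [[wax pot] bench]]

At the top level: head "bench" (specifically "wax pot bench"); modifier "quarry valley brass".
Inside "quarry valley brass": head "brass" (specifically "valley brass"), modifier "quarry".
Inside "valley brass": head "brass", modifier "valley".
Inside "wax pot bench": head "bench", modifier "wax pot".
Inside "wax pot": head "pot", modifier "wax".
Assembled: [[quarry [valley brass]] [[wax pot] bench]].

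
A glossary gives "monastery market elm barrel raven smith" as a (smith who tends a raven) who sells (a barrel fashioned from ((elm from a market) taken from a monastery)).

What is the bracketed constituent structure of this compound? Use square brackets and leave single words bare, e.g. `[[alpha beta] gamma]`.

Overall it is a kind of smith (specifically "raven smith"); the modifier is "monastery market elm barrel".
Within "monastery market elm barrel", the head is "barrel" and the modifier is "monastery market elm".
Within "monastery market elm", the head is "elm" (specifically "market elm") and the modifier is "monastery".
Within "market elm", the head is "elm" and the modifier is "market".
Within "raven smith", the head is "smith" and the modifier is "raven".
Assembled: [[[monastery [market elm]] barrel] [raven smith]].

[[[monastery [market elm]] barrel] [raven smith]]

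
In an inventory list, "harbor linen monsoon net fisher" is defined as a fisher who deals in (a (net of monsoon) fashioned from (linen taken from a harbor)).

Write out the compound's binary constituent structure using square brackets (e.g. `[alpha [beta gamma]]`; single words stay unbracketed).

[[[harbor linen] [monsoon net]] fisher]

At the top level: head "fisher"; modifier "harbor linen monsoon net".
Within "harbor linen monsoon net", the head is "net" (specifically "monsoon net") and the modifier is "harbor linen".
Within "harbor linen", the head is "linen" and the modifier is "harbor".
Within "monsoon net", the head is "net" and the modifier is "monsoon".
Putting it together: [[[harbor linen] [monsoon net]] fisher].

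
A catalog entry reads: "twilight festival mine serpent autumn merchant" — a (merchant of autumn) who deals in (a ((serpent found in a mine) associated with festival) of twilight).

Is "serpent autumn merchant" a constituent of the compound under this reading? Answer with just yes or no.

The top-level split is [twilight festival mine serpent] [autumn merchant]; the full structure is [[twilight [festival [mine serpent]]] [autumn merchant]].
"serpent autumn merchant" straddles a constituent boundary, so it is not a single unit.

no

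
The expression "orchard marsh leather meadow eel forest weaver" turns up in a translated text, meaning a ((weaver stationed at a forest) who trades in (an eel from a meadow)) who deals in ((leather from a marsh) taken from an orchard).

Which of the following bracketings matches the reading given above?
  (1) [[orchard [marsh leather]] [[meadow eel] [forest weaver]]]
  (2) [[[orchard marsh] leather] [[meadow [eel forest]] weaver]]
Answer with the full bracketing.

The paraphrase's head is the "weaver" part ("meadow eel forest weaver"); its modifier is "orchard marsh leather".
That top-level split, carried through the inner groups, gives [[orchard [marsh leather]] [[meadow eel] [forest weaver]]].

[[orchard [marsh leather]] [[meadow eel] [forest weaver]]]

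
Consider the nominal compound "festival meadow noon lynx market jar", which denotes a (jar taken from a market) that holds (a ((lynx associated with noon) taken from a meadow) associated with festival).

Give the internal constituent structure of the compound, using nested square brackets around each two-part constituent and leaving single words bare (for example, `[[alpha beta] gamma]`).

[[festival [meadow [noon lynx]]] [market jar]]

At the top level: head "jar" (specifically "market jar"); modifier "festival meadow noon lynx".
Within "festival meadow noon lynx", the head is "lynx" (specifically "meadow noon lynx") and the modifier is "festival".
Within "meadow noon lynx", the head is "lynx" (specifically "noon lynx") and the modifier is "meadow".
Within "noon lynx", the head is "lynx" and the modifier is "noon".
Within "market jar", the head is "jar" and the modifier is "market".
Assembled: [[festival [meadow [noon lynx]]] [market jar]].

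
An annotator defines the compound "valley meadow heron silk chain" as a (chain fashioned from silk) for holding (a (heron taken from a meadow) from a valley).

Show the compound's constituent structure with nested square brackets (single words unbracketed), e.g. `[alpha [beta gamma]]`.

The outermost head in the paraphrase is "chain" (specifically "silk chain"), modified by "valley meadow heron".
Inside "valley meadow heron": head "heron" (specifically "meadow heron"), modifier "valley".
Inside "meadow heron": head "heron", modifier "meadow".
Inside "silk chain": head "chain", modifier "silk".
Assembled: [[valley [meadow heron]] [silk chain]].

[[valley [meadow heron]] [silk chain]]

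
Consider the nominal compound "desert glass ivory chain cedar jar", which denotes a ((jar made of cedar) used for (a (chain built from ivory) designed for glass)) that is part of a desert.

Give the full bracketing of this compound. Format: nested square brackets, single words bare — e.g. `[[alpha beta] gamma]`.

[desert [[glass [ivory chain]] [cedar jar]]]

The outermost head in the paraphrase is "jar" (specifically "glass ivory chain cedar jar"), modified by "desert".
"glass ivory chain cedar jar" → head "jar" (specifically "cedar jar"), modifier "glass ivory chain".
"glass ivory chain" → head "chain" (specifically "ivory chain"), modifier "glass".
"ivory chain" → head "chain", modifier "ivory".
"cedar jar" → head "jar", modifier "cedar".
So the structure is [desert [[glass [ivory chain]] [cedar jar]]].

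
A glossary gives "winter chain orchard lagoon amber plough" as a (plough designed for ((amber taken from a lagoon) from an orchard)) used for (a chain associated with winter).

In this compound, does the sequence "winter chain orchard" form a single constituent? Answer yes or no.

no

The top-level split is [winter chain] [orchard lagoon amber plough]; the full structure is [[winter chain] [[orchard [lagoon amber]] plough]].
"winter chain orchard" straddles a constituent boundary, so it is not a single unit.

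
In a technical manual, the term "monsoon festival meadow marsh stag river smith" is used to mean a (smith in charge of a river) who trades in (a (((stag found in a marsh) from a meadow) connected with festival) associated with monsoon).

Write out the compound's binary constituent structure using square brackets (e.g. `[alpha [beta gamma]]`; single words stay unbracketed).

The outermost head in the paraphrase is "smith" (specifically "river smith"), modified by "monsoon festival meadow marsh stag".
Inside "monsoon festival meadow marsh stag": head "stag" (specifically "festival meadow marsh stag"), modifier "monsoon".
Inside "festival meadow marsh stag": head "stag" (specifically "meadow marsh stag"), modifier "festival".
Inside "meadow marsh stag": head "stag" (specifically "marsh stag"), modifier "meadow".
Inside "marsh stag": head "stag", modifier "marsh".
Inside "river smith": head "smith", modifier "river".
Assembled: [[monsoon [festival [meadow [marsh stag]]]] [river smith]].

[[monsoon [festival [meadow [marsh stag]]]] [river smith]]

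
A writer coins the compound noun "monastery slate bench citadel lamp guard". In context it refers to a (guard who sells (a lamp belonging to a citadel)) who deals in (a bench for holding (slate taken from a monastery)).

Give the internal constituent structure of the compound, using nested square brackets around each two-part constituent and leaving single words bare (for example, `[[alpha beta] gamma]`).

[[[monastery slate] bench] [[citadel lamp] guard]]

The outermost head in the paraphrase is "guard" (specifically "citadel lamp guard"), modified by "monastery slate bench".
Within "monastery slate bench", the head is "bench" and the modifier is "monastery slate".
Within "monastery slate", the head is "slate" and the modifier is "monastery".
Within "citadel lamp guard", the head is "guard" and the modifier is "citadel lamp".
Within "citadel lamp", the head is "lamp" and the modifier is "citadel".
Assembled: [[[monastery slate] bench] [[citadel lamp] guard]].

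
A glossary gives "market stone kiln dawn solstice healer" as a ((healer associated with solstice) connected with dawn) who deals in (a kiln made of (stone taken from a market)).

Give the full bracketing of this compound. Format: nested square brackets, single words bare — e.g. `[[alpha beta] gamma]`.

The outermost head in the paraphrase is "healer" (specifically "dawn solstice healer"), modified by "market stone kiln".
"market stone kiln" → head "kiln", modifier "market stone".
"market stone" → head "stone", modifier "market".
"dawn solstice healer" → head "healer" (specifically "solstice healer"), modifier "dawn".
"solstice healer" → head "healer", modifier "solstice".
Putting it together: [[[market stone] kiln] [dawn [solstice healer]]].

[[[market stone] kiln] [dawn [solstice healer]]]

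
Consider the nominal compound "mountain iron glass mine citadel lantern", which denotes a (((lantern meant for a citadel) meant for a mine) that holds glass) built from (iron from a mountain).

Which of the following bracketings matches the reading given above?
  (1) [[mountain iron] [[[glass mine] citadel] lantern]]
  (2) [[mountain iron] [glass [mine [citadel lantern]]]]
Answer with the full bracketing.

[[mountain iron] [glass [mine [citadel lantern]]]]

The paraphrase's head is the "lantern" part ("glass mine citadel lantern"); its modifier is "mountain iron".
That top-level split, carried through the inner groups, gives [[mountain iron] [glass [mine [citadel lantern]]]].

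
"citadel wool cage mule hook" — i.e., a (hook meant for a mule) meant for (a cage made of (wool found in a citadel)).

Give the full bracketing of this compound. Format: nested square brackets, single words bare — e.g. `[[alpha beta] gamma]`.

[[[citadel wool] cage] [mule hook]]

Overall it is a kind of hook (specifically "mule hook"); the modifier is "citadel wool cage".
"citadel wool cage" → head "cage", modifier "citadel wool".
"citadel wool" → head "wool", modifier "citadel".
"mule hook" → head "hook", modifier "mule".
Assembled: [[[citadel wool] cage] [mule hook]].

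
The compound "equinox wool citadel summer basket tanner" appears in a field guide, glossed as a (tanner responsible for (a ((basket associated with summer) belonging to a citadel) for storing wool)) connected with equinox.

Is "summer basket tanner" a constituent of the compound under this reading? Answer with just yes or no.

no

The top-level split is [equinox] [wool citadel summer basket tanner]; the full structure is [equinox [[wool [citadel [summer basket]]] tanner]].
"summer basket tanner" straddles a constituent boundary, so it is not a single unit.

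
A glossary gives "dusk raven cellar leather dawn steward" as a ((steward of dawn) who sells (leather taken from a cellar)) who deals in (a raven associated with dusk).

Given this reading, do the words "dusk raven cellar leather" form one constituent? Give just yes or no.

no

The top-level split is [dusk raven] [cellar leather dawn steward]; the full structure is [[dusk raven] [[cellar leather] [dawn steward]]].
"dusk raven cellar leather" straddles a constituent boundary, so it is not a single unit.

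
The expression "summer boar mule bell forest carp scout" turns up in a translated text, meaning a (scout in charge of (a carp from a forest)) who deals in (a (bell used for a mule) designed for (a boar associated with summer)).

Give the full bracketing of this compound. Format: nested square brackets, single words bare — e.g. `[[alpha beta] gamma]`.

[[[summer boar] [mule bell]] [[forest carp] scout]]

Whole compound: head "scout" (specifically "forest carp scout"), modifier "summer boar mule bell".
Inside "summer boar mule bell": head "bell" (specifically "mule bell"), modifier "summer boar".
Inside "summer boar": head "boar", modifier "summer".
Inside "mule bell": head "bell", modifier "mule".
Inside "forest carp scout": head "scout", modifier "forest carp".
Inside "forest carp": head "carp", modifier "forest".
Putting it together: [[[summer boar] [mule bell]] [[forest carp] scout]].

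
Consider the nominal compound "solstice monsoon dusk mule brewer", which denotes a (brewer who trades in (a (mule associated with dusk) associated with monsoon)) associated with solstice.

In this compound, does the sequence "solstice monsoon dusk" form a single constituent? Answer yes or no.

no

The top-level split is [solstice] [monsoon dusk mule brewer]; the full structure is [solstice [[monsoon [dusk mule]] brewer]].
"solstice monsoon dusk" straddles a constituent boundary, so it is not a single unit.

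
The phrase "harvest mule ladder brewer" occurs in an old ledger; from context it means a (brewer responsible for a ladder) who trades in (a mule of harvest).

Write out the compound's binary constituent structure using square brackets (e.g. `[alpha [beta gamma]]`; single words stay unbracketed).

Whole compound: head "brewer" (specifically "ladder brewer"), modifier "harvest mule".
"harvest mule" → head "mule", modifier "harvest".
"ladder brewer" → head "brewer", modifier "ladder".
Assembled: [[harvest mule] [ladder brewer]].

[[harvest mule] [ladder brewer]]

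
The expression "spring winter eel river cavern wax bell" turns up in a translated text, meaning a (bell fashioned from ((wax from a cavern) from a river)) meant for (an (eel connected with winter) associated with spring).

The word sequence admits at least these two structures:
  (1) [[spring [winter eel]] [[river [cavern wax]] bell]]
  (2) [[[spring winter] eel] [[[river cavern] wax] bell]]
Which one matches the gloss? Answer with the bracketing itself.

[[spring [winter eel]] [[river [cavern wax]] bell]]

The paraphrase's head is the "bell" part ("river cavern wax bell"); its modifier is "spring winter eel".
That top-level split, carried through the inner groups, gives [[spring [winter eel]] [[river [cavern wax]] bell]].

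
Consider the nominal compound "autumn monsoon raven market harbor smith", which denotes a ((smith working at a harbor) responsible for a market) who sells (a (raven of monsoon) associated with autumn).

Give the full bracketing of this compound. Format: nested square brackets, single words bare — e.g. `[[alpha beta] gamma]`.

Whole compound: head "smith" (specifically "market harbor smith"), modifier "autumn monsoon raven".
Within "autumn monsoon raven", the head is "raven" (specifically "monsoon raven") and the modifier is "autumn".
Within "monsoon raven", the head is "raven" and the modifier is "monsoon".
Within "market harbor smith", the head is "smith" (specifically "harbor smith") and the modifier is "market".
Within "harbor smith", the head is "smith" and the modifier is "harbor".
Assembled: [[autumn [monsoon raven]] [market [harbor smith]]].

[[autumn [monsoon raven]] [market [harbor smith]]]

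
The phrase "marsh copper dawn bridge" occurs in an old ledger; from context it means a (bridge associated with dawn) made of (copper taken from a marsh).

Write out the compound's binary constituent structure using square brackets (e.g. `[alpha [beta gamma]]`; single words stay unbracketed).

[[marsh copper] [dawn bridge]]

The outermost head in the paraphrase is "bridge" (specifically "dawn bridge"), modified by "marsh copper".
Inside "marsh copper": head "copper", modifier "marsh".
Inside "dawn bridge": head "bridge", modifier "dawn".
Putting it together: [[marsh copper] [dawn bridge]].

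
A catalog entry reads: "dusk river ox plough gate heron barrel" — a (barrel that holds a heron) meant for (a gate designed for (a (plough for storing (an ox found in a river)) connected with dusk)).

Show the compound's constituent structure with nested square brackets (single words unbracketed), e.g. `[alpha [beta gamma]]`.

The outermost head in the paraphrase is "barrel" (specifically "heron barrel"), modified by "dusk river ox plough gate".
"dusk river ox plough gate" → head "gate", modifier "dusk river ox plough".
"dusk river ox plough" → head "plough" (specifically "river ox plough"), modifier "dusk".
"river ox plough" → head "plough", modifier "river ox".
"river ox" → head "ox", modifier "river".
"heron barrel" → head "barrel", modifier "heron".
So the structure is [[[dusk [[river ox] plough]] gate] [heron barrel]].

[[[dusk [[river ox] plough]] gate] [heron barrel]]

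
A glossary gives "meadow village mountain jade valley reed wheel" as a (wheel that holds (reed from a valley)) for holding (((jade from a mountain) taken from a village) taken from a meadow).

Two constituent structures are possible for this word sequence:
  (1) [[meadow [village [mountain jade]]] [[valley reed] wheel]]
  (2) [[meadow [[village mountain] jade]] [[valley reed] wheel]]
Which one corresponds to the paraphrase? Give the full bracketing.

[[meadow [village [mountain jade]]] [[valley reed] wheel]]

The paraphrase's head is the "wheel" part ("valley reed wheel"); its modifier is "meadow village mountain jade".
That top-level split, carried through the inner groups, gives [[meadow [village [mountain jade]]] [[valley reed] wheel]].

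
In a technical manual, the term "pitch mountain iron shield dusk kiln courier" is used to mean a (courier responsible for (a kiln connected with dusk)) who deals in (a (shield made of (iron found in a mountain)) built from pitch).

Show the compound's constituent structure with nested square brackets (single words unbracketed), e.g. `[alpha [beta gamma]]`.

Overall it is a kind of courier (specifically "dusk kiln courier"); the modifier is "pitch mountain iron shield".
Inside "pitch mountain iron shield": head "shield" (specifically "mountain iron shield"), modifier "pitch".
Inside "mountain iron shield": head "shield", modifier "mountain iron".
Inside "mountain iron": head "iron", modifier "mountain".
Inside "dusk kiln courier": head "courier", modifier "dusk kiln".
Inside "dusk kiln": head "kiln", modifier "dusk".
So the structure is [[pitch [[mountain iron] shield]] [[dusk kiln] courier]].

[[pitch [[mountain iron] shield]] [[dusk kiln] courier]]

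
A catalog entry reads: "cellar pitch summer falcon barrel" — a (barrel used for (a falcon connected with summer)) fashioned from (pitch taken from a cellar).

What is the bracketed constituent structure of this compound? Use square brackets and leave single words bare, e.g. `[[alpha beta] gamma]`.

Overall it is a kind of barrel (specifically "summer falcon barrel"); the modifier is "cellar pitch".
"cellar pitch" → head "pitch", modifier "cellar".
"summer falcon barrel" → head "barrel", modifier "summer falcon".
"summer falcon" → head "falcon", modifier "summer".
Putting it together: [[cellar pitch] [[summer falcon] barrel]].

[[cellar pitch] [[summer falcon] barrel]]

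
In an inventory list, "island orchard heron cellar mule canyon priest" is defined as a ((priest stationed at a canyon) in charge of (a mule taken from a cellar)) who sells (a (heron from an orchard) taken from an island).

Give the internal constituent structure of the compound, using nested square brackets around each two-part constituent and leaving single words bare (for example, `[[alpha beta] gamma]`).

[[island [orchard heron]] [[cellar mule] [canyon priest]]]

The outermost head in the paraphrase is "priest" (specifically "cellar mule canyon priest"), modified by "island orchard heron".
"island orchard heron" → head "heron" (specifically "orchard heron"), modifier "island".
"orchard heron" → head "heron", modifier "orchard".
"cellar mule canyon priest" → head "priest" (specifically "canyon priest"), modifier "cellar mule".
"cellar mule" → head "mule", modifier "cellar".
"canyon priest" → head "priest", modifier "canyon".
So the structure is [[island [orchard heron]] [[cellar mule] [canyon priest]]].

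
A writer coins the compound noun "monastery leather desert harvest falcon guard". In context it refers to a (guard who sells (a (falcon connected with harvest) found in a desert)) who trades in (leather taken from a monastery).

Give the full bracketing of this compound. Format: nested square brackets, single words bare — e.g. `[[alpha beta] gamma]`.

[[monastery leather] [[desert [harvest falcon]] guard]]

At the top level: head "guard" (specifically "desert harvest falcon guard"); modifier "monastery leather".
Within "monastery leather", the head is "leather" and the modifier is "monastery".
Within "desert harvest falcon guard", the head is "guard" and the modifier is "desert harvest falcon".
Within "desert harvest falcon", the head is "falcon" (specifically "harvest falcon") and the modifier is "desert".
Within "harvest falcon", the head is "falcon" and the modifier is "harvest".
So the structure is [[monastery leather] [[desert [harvest falcon]] guard]].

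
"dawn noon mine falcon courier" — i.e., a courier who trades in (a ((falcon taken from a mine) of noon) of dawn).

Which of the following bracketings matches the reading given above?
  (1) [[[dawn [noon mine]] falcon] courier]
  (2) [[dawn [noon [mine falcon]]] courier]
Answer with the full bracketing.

[[dawn [noon [mine falcon]]] courier]

The paraphrase's head is the "courier" part ("courier"); its modifier is "dawn noon mine falcon".
That top-level split, carried through the inner groups, gives [[dawn [noon [mine falcon]]] courier].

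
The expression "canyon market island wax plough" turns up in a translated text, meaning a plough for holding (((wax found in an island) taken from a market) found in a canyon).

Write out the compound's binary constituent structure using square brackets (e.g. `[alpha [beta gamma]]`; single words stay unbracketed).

[[canyon [market [island wax]]] plough]

At the top level: head "plough"; modifier "canyon market island wax".
"canyon market island wax" → head "wax" (specifically "market island wax"), modifier "canyon".
"market island wax" → head "wax" (specifically "island wax"), modifier "market".
"island wax" → head "wax", modifier "island".
So the structure is [[canyon [market [island wax]]] plough].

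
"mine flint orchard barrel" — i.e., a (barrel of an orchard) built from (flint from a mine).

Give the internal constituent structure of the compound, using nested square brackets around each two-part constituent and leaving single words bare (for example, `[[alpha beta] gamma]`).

Overall it is a kind of barrel (specifically "orchard barrel"); the modifier is "mine flint".
Inside "mine flint": head "flint", modifier "mine".
Inside "orchard barrel": head "barrel", modifier "orchard".
So the structure is [[mine flint] [orchard barrel]].

[[mine flint] [orchard barrel]]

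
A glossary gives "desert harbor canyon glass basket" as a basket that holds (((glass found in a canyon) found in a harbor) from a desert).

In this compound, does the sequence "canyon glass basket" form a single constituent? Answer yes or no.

no

The top-level split is [desert harbor canyon glass] [basket]; the full structure is [[desert [harbor [canyon glass]]] basket].
"canyon glass basket" straddles a constituent boundary, so it is not a single unit.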